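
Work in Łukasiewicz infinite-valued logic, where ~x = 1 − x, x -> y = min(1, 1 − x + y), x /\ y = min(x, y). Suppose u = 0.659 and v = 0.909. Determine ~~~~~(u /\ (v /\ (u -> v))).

u -> v = min(1, 1 − 0.659 + 0.909) = min(1, 1.250) = 1.000
v /\ (u -> v) = min(0.909, 1.000) = 0.909
u /\ (v /\ (u -> v)) = min(0.659, 0.909) = 0.659
~(u /\ (v /\ (u -> v))) = 1 − 0.659 = 0.341
~~(u /\ (v /\ (u -> v))) = 1 − 0.341 = 0.659
~~~(u /\ (v /\ (u -> v))) = 1 − 0.659 = 0.341
~~~~(u /\ (v /\ (u -> v))) = 1 − 0.341 = 0.659
~~~~~(u /\ (v /\ (u -> v))) = 1 − 0.659 = 0.341

0.341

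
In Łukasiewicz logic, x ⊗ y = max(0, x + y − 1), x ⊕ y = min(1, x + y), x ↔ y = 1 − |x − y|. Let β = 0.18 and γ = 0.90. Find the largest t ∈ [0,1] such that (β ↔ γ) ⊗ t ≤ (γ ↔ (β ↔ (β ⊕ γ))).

β ↔ γ = 1 − |0.18 − 0.90| = 1 − 0.72 = 0.28
So the left factor is β ↔ γ = 0.28.
β ⊕ γ = min(1, 0.18 + 0.90) = min(1, 1.08) = 1.00
β ↔ (β ⊕ γ) = 1 − |0.18 − 1.00| = 1 − 0.82 = 0.18
γ ↔ (β ↔ (β ⊕ γ)) = 1 − |0.90 − 0.18| = 1 − 0.72 = 0.28
So the right-hand bound is γ ↔ (β ↔ (β ⊕ γ)) = 0.28.
The residuum of the Łukasiewicz t-norm gives the supremum: min(1, 1 − 0.28 + 0.28).
1 − 0.28 + 0.28 = 1.00, so t = min(1, 1.00) = 1.00.
Check: 0.28 ⊗ 1.00 = max(0, 0.28) = 0.28 ≤ 0.28.

1.00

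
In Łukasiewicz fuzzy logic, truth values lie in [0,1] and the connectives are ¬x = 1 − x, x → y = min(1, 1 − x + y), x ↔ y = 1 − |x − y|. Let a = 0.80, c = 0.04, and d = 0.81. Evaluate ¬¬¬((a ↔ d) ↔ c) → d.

a ↔ d = 1 − |0.80 − 0.81| = 1 − 0.01 = 0.99
(a ↔ d) ↔ c = 1 − |0.99 − 0.04| = 1 − 0.95 = 0.05
¬((a ↔ d) ↔ c) = 1 − 0.05 = 0.95
¬¬((a ↔ d) ↔ c) = 1 − 0.95 = 0.05
¬¬¬((a ↔ d) ↔ c) = 1 − 0.05 = 0.95
¬¬¬((a ↔ d) ↔ c) → d = min(1, 1 − 0.95 + 0.81) = min(1, 0.86) = 0.86

0.86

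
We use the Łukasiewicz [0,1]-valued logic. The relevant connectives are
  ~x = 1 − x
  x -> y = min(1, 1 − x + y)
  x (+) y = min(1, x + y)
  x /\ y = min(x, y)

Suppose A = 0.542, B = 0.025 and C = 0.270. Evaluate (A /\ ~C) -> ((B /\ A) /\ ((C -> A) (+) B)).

~C = 1 − 0.270 = 0.730
A /\ ~C = min(0.542, 0.730) = 0.542
B /\ A = min(0.025, 0.542) = 0.025
C -> A = min(1, 1 − 0.270 + 0.542) = min(1, 1.272) = 1.000
(C -> A) (+) B = min(1, 1.000 + 0.025) = min(1, 1.025) = 1.000
(B /\ A) /\ ((C -> A) (+) B) = min(0.025, 1.000) = 0.025
(A /\ ~C) -> ((B /\ A) /\ ((C -> A) (+) B)) = min(1, 1 − 0.542 + 0.025) = min(1, 0.483) = 0.483

0.483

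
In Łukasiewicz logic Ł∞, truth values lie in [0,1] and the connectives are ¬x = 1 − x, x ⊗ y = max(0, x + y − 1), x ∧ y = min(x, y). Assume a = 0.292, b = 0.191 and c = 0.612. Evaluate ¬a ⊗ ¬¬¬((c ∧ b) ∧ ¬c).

0.517

¬a = 1 − 0.292 = 0.708
c ∧ b = min(0.612, 0.191) = 0.191
¬c = 1 − 0.612 = 0.388
(c ∧ b) ∧ ¬c = min(0.191, 0.388) = 0.191
¬((c ∧ b) ∧ ¬c) = 1 − 0.191 = 0.809
¬¬((c ∧ b) ∧ ¬c) = 1 − 0.809 = 0.191
¬¬¬((c ∧ b) ∧ ¬c) = 1 − 0.191 = 0.809
¬a ⊗ ¬¬¬((c ∧ b) ∧ ¬c) = max(0, 0.708 + 0.809 − 1) = max(0, 0.517) = 0.517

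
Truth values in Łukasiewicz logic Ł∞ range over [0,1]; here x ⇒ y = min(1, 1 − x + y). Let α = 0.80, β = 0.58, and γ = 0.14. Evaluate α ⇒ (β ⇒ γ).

0.76

β ⇒ γ = min(1, 1 − 0.58 + 0.14) = min(1, 0.56) = 0.56
α ⇒ (β ⇒ γ) = min(1, 1 − 0.80 + 0.56) = min(1, 0.76) = 0.76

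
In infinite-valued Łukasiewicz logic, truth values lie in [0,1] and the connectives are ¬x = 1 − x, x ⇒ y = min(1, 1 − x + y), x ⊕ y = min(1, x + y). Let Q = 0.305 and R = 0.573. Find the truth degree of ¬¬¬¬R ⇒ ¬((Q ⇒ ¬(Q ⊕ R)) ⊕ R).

0.427

¬R = 1 − 0.573 = 0.427
¬¬R = 1 − 0.427 = 0.573
¬¬¬R = 1 − 0.573 = 0.427
¬¬¬¬R = 1 − 0.427 = 0.573
Q ⊕ R = min(1, 0.305 + 0.573) = min(1, 0.878) = 0.878
¬(Q ⊕ R) = 1 − 0.878 = 0.122
Q ⇒ ¬(Q ⊕ R) = min(1, 1 − 0.305 + 0.122) = min(1, 0.817) = 0.817
(Q ⇒ ¬(Q ⊕ R)) ⊕ R = min(1, 0.817 + 0.573) = min(1, 1.390) = 1.000
¬((Q ⇒ ¬(Q ⊕ R)) ⊕ R) = 1 − 1.000 = 0.000
¬¬¬¬R ⇒ ¬((Q ⇒ ¬(Q ⊕ R)) ⊕ R) = min(1, 1 − 0.573 + 0.000) = min(1, 0.427) = 0.427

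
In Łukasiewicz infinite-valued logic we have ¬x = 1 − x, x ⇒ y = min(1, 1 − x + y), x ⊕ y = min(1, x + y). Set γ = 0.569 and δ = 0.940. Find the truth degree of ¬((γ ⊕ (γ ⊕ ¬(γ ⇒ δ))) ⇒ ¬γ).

γ ⇒ δ = min(1, 1 − 0.569 + 0.940) = min(1, 1.371) = 1.000
¬(γ ⇒ δ) = 1 − 1.000 = 0.000
γ ⊕ ¬(γ ⇒ δ) = min(1, 0.569 + 0.000) = min(1, 0.569) = 0.569
γ ⊕ (γ ⊕ ¬(γ ⇒ δ)) = min(1, 0.569 + 0.569) = min(1, 1.138) = 1.000
¬γ = 1 − 0.569 = 0.431
(γ ⊕ (γ ⊕ ¬(γ ⇒ δ))) ⇒ ¬γ = min(1, 1 − 1.000 + 0.431) = min(1, 0.431) = 0.431
¬((γ ⊕ (γ ⊕ ¬(γ ⇒ δ))) ⇒ ¬γ) = 1 − 0.431 = 0.569

0.569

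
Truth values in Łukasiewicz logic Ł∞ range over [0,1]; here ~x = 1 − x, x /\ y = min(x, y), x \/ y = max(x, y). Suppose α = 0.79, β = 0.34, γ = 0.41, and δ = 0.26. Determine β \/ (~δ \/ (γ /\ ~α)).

0.74

~δ = 1 − 0.26 = 0.74
~α = 1 − 0.79 = 0.21
γ /\ ~α = min(0.41, 0.21) = 0.21
~δ \/ (γ /\ ~α) = max(0.74, 0.21) = 0.74
β \/ (~δ \/ (γ /\ ~α)) = max(0.34, 0.74) = 0.74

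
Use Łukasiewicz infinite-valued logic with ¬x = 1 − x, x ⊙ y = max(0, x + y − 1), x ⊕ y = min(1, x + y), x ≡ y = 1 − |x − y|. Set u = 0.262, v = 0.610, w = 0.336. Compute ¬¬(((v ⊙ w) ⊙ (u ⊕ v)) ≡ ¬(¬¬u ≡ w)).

0.926

v ⊙ w = max(0, 0.610 + 0.336 − 1) = max(0, -0.054) = 0.000
u ⊕ v = min(1, 0.262 + 0.610) = min(1, 0.872) = 0.872
(v ⊙ w) ⊙ (u ⊕ v) = max(0, 0.000 + 0.872 − 1) = max(0, -0.128) = 0.000
¬u = 1 − 0.262 = 0.738
¬¬u = 1 − 0.738 = 0.262
¬¬u ≡ w = 1 − |0.262 − 0.336| = 1 − 0.074 = 0.926
¬(¬¬u ≡ w) = 1 − 0.926 = 0.074
((v ⊙ w) ⊙ (u ⊕ v)) ≡ ¬(¬¬u ≡ w) = 1 − |0.000 − 0.074| = 1 − 0.074 = 0.926
¬(((v ⊙ w) ⊙ (u ⊕ v)) ≡ ¬(¬¬u ≡ w)) = 1 − 0.926 = 0.074
¬¬(((v ⊙ w) ⊙ (u ⊕ v)) ≡ ¬(¬¬u ≡ w)) = 1 − 0.074 = 0.926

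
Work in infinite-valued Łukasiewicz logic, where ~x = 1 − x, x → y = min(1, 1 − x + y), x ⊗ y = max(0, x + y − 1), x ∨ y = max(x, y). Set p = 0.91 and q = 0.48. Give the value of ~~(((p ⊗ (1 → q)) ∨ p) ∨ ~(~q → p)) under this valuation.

1 → q = min(1, 1 − 1.00 + 0.48) = min(1, 0.48) = 0.48
p ⊗ (1 → q) = max(0, 0.91 + 0.48 − 1) = max(0, 0.39) = 0.39
(p ⊗ (1 → q)) ∨ p = max(0.39, 0.91) = 0.91
~q = 1 − 0.48 = 0.52
~q → p = min(1, 1 − 0.52 + 0.91) = min(1, 1.39) = 1.00
~(~q → p) = 1 − 1.00 = 0.00
((p ⊗ (1 → q)) ∨ p) ∨ ~(~q → p) = max(0.91, 0.00) = 0.91
~(((p ⊗ (1 → q)) ∨ p) ∨ ~(~q → p)) = 1 − 0.91 = 0.09
~~(((p ⊗ (1 → q)) ∨ p) ∨ ~(~q → p)) = 1 − 0.09 = 0.91

0.91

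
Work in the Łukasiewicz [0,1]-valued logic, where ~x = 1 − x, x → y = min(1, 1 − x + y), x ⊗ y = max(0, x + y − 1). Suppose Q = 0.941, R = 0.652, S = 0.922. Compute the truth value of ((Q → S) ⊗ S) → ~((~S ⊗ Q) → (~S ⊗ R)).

Q → S = min(1, 1 − 0.941 + 0.922) = min(1, 0.981) = 0.981
(Q → S) ⊗ S = max(0, 0.981 + 0.922 − 1) = max(0, 0.903) = 0.903
~S = 1 − 0.922 = 0.078
~S ⊗ Q = max(0, 0.078 + 0.941 − 1) = max(0, 0.019) = 0.019
~S ⊗ R = max(0, 0.078 + 0.652 − 1) = max(0, -0.270) = 0.000
(~S ⊗ Q) → (~S ⊗ R) = min(1, 1 − 0.019 + 0.000) = min(1, 0.981) = 0.981
~((~S ⊗ Q) → (~S ⊗ R)) = 1 − 0.981 = 0.019
((Q → S) ⊗ S) → ~((~S ⊗ Q) → (~S ⊗ R)) = min(1, 1 − 0.903 + 0.019) = min(1, 0.116) = 0.116

0.116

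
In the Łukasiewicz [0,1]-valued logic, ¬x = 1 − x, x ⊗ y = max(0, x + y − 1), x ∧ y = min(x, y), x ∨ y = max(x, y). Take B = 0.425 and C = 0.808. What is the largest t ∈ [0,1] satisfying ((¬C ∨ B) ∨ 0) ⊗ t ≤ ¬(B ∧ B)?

¬C = 1 − 0.808 = 0.192
¬C ∨ B = max(0.192, 0.425) = 0.425
(¬C ∨ B) ∨ 0 = max(0.425, 0.000) = 0.425
So the left factor is (¬C ∨ B) ∨ 0 = 0.425.
B ∧ B = min(0.425, 0.425) = 0.425
¬(B ∧ B) = 1 − 0.425 = 0.575
So the right-hand bound is ¬(B ∧ B) = 0.575.
The residuum of the Łukasiewicz t-norm gives the supremum: min(1, 1 − 0.425 + 0.575).
1 − 0.425 + 0.575 = 1.150, so t = min(1, 1.150) = 1.000.
Check: 0.425 ⊗ 1.000 = max(0, 0.425) = 0.425 ≤ 0.575.

1.000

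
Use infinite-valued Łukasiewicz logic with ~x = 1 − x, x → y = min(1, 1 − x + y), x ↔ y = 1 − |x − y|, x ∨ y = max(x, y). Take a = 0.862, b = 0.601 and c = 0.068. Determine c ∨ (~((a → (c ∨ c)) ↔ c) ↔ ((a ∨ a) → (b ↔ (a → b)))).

0.138

c ∨ c = max(0.068, 0.068) = 0.068
a → (c ∨ c) = min(1, 1 − 0.862 + 0.068) = min(1, 0.206) = 0.206
(a → (c ∨ c)) ↔ c = 1 − |0.206 − 0.068| = 1 − 0.138 = 0.862
~((a → (c ∨ c)) ↔ c) = 1 − 0.862 = 0.138
a ∨ a = max(0.862, 0.862) = 0.862
a → b = min(1, 1 − 0.862 + 0.601) = min(1, 0.739) = 0.739
b ↔ (a → b) = 1 − |0.601 − 0.739| = 1 − 0.138 = 0.862
(a ∨ a) → (b ↔ (a → b)) = min(1, 1 − 0.862 + 0.862) = min(1, 1.000) = 1.000
~((a → (c ∨ c)) ↔ c) ↔ ((a ∨ a) → (b ↔ (a → b))) = 1 − |0.138 − 1.000| = 1 − 0.862 = 0.138
c ∨ (~((a → (c ∨ c)) ↔ c) ↔ ((a ∨ a) → (b ↔ (a → b)))) = max(0.068, 0.138) = 0.138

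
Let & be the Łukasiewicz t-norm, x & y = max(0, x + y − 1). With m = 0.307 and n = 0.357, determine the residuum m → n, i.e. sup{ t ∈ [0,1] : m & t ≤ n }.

1.000

The residuum of the Łukasiewicz t-norm gives the supremum: min(1, 1 − 0.307 + 0.357).
1 − 0.307 + 0.357 = 1.050, so t = min(1, 1.050) = 1.000.
Check: 0.307 & 1.000 = max(0, 0.307) = 0.307 ≤ 0.357.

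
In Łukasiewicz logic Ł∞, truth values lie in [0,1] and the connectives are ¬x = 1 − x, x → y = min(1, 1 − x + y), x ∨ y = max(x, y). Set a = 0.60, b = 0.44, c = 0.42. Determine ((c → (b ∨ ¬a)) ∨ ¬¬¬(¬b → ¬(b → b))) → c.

¬a = 1 − 0.60 = 0.40
b ∨ ¬a = max(0.44, 0.40) = 0.44
c → (b ∨ ¬a) = min(1, 1 − 0.42 + 0.44) = min(1, 1.02) = 1.00
¬b = 1 − 0.44 = 0.56
b → b = min(1, 1 − 0.44 + 0.44) = min(1, 1.00) = 1.00
¬(b → b) = 1 − 1.00 = 0.00
¬b → ¬(b → b) = min(1, 1 − 0.56 + 0.00) = min(1, 0.44) = 0.44
¬(¬b → ¬(b → b)) = 1 − 0.44 = 0.56
¬¬(¬b → ¬(b → b)) = 1 − 0.56 = 0.44
¬¬¬(¬b → ¬(b → b)) = 1 − 0.44 = 0.56
(c → (b ∨ ¬a)) ∨ ¬¬¬(¬b → ¬(b → b)) = max(1.00, 0.56) = 1.00
((c → (b ∨ ¬a)) ∨ ¬¬¬(¬b → ¬(b → b))) → c = min(1, 1 − 1.00 + 0.42) = min(1, 0.42) = 0.42

0.42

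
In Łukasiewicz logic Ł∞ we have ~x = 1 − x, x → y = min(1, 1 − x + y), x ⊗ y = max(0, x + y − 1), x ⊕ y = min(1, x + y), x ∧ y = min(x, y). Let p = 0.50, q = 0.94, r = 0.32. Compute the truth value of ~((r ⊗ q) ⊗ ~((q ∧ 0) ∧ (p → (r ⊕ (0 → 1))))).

0.74

r ⊗ q = max(0, 0.32 + 0.94 − 1) = max(0, 0.26) = 0.26
q ∧ 0 = min(0.94, 0.00) = 0.00
0 → 1 = min(1, 1 − 0.00 + 1.00) = min(1, 2.00) = 1.00
r ⊕ (0 → 1) = min(1, 0.32 + 1.00) = min(1, 1.32) = 1.00
p → (r ⊕ (0 → 1)) = min(1, 1 − 0.50 + 1.00) = min(1, 1.50) = 1.00
(q ∧ 0) ∧ (p → (r ⊕ (0 → 1))) = min(0.00, 1.00) = 0.00
~((q ∧ 0) ∧ (p → (r ⊕ (0 → 1)))) = 1 − 0.00 = 1.00
(r ⊗ q) ⊗ ~((q ∧ 0) ∧ (p → (r ⊕ (0 → 1)))) = max(0, 0.26 + 1.00 − 1) = max(0, 0.26) = 0.26
~((r ⊗ q) ⊗ ~((q ∧ 0) ∧ (p → (r ⊕ (0 → 1))))) = 1 − 0.26 = 0.74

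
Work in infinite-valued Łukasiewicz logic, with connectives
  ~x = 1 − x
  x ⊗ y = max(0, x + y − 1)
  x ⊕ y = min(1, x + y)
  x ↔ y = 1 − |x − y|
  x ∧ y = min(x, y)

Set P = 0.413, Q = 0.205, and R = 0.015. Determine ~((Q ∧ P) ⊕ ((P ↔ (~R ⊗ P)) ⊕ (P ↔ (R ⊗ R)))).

Q ∧ P = min(0.205, 0.413) = 0.205
~R = 1 − 0.015 = 0.985
~R ⊗ P = max(0, 0.985 + 0.413 − 1) = max(0, 0.398) = 0.398
P ↔ (~R ⊗ P) = 1 − |0.413 − 0.398| = 1 − 0.015 = 0.985
R ⊗ R = max(0, 0.015 + 0.015 − 1) = max(0, -0.970) = 0.000
P ↔ (R ⊗ R) = 1 − |0.413 − 0.000| = 1 − 0.413 = 0.587
(P ↔ (~R ⊗ P)) ⊕ (P ↔ (R ⊗ R)) = min(1, 0.985 + 0.587) = min(1, 1.572) = 1.000
(Q ∧ P) ⊕ ((P ↔ (~R ⊗ P)) ⊕ (P ↔ (R ⊗ R))) = min(1, 0.205 + 1.000) = min(1, 1.205) = 1.000
~((Q ∧ P) ⊕ ((P ↔ (~R ⊗ P)) ⊕ (P ↔ (R ⊗ R)))) = 1 − 1.000 = 0.000

0.000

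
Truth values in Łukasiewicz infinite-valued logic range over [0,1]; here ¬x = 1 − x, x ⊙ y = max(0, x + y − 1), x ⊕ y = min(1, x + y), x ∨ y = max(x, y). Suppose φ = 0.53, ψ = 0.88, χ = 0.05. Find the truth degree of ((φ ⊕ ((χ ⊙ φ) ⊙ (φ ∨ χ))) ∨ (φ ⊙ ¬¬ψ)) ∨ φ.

0.53

χ ⊙ φ = max(0, 0.05 + 0.53 − 1) = max(0, -0.42) = 0.00
φ ∨ χ = max(0.53, 0.05) = 0.53
(χ ⊙ φ) ⊙ (φ ∨ χ) = max(0, 0.00 + 0.53 − 1) = max(0, -0.47) = 0.00
φ ⊕ ((χ ⊙ φ) ⊙ (φ ∨ χ)) = min(1, 0.53 + 0.00) = min(1, 0.53) = 0.53
¬ψ = 1 − 0.88 = 0.12
¬¬ψ = 1 − 0.12 = 0.88
φ ⊙ ¬¬ψ = max(0, 0.53 + 0.88 − 1) = max(0, 0.41) = 0.41
(φ ⊕ ((χ ⊙ φ) ⊙ (φ ∨ χ))) ∨ (φ ⊙ ¬¬ψ) = max(0.53, 0.41) = 0.53
((φ ⊕ ((χ ⊙ φ) ⊙ (φ ∨ χ))) ∨ (φ ⊙ ¬¬ψ)) ∨ φ = max(0.53, 0.53) = 0.53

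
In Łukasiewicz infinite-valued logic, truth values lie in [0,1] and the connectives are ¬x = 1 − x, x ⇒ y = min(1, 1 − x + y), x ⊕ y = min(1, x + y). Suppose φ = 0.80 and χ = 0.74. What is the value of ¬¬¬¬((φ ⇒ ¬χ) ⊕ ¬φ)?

0.66

¬χ = 1 − 0.74 = 0.26
φ ⇒ ¬χ = min(1, 1 − 0.80 + 0.26) = min(1, 0.46) = 0.46
¬φ = 1 − 0.80 = 0.20
(φ ⇒ ¬χ) ⊕ ¬φ = min(1, 0.46 + 0.20) = min(1, 0.66) = 0.66
¬((φ ⇒ ¬χ) ⊕ ¬φ) = 1 − 0.66 = 0.34
¬¬((φ ⇒ ¬χ) ⊕ ¬φ) = 1 − 0.34 = 0.66
¬¬¬((φ ⇒ ¬χ) ⊕ ¬φ) = 1 − 0.66 = 0.34
¬¬¬¬((φ ⇒ ¬χ) ⊕ ¬φ) = 1 − 0.34 = 0.66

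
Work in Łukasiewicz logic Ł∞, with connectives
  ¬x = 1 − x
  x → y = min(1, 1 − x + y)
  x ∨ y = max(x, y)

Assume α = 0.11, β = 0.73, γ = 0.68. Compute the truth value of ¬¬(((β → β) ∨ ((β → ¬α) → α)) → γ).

0.68

β → β = min(1, 1 − 0.73 + 0.73) = min(1, 1.00) = 1.00
¬α = 1 − 0.11 = 0.89
β → ¬α = min(1, 1 − 0.73 + 0.89) = min(1, 1.16) = 1.00
(β → ¬α) → α = min(1, 1 − 1.00 + 0.11) = min(1, 0.11) = 0.11
(β → β) ∨ ((β → ¬α) → α) = max(1.00, 0.11) = 1.00
((β → β) ∨ ((β → ¬α) → α)) → γ = min(1, 1 − 1.00 + 0.68) = min(1, 0.68) = 0.68
¬(((β → β) ∨ ((β → ¬α) → α)) → γ) = 1 − 0.68 = 0.32
¬¬(((β → β) ∨ ((β → ¬α) → α)) → γ) = 1 − 0.32 = 0.68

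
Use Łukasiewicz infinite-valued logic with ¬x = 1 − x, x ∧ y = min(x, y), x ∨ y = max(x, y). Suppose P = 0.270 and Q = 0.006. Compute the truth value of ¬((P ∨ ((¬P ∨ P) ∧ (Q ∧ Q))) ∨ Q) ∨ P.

¬P = 1 − 0.270 = 0.730
¬P ∨ P = max(0.730, 0.270) = 0.730
Q ∧ Q = min(0.006, 0.006) = 0.006
(¬P ∨ P) ∧ (Q ∧ Q) = min(0.730, 0.006) = 0.006
P ∨ ((¬P ∨ P) ∧ (Q ∧ Q)) = max(0.270, 0.006) = 0.270
(P ∨ ((¬P ∨ P) ∧ (Q ∧ Q))) ∨ Q = max(0.270, 0.006) = 0.270
¬((P ∨ ((¬P ∨ P) ∧ (Q ∧ Q))) ∨ Q) = 1 − 0.270 = 0.730
¬((P ∨ ((¬P ∨ P) ∧ (Q ∧ Q))) ∨ Q) ∨ P = max(0.730, 0.270) = 0.730

0.730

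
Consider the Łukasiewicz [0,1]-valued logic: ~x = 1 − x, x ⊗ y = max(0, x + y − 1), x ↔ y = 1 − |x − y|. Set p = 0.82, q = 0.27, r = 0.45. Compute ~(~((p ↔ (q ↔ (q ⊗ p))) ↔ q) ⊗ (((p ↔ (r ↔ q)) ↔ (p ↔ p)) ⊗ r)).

0.82

q ⊗ p = max(0, 0.27 + 0.82 − 1) = max(0, 0.09) = 0.09
q ↔ (q ⊗ p) = 1 − |0.27 − 0.09| = 1 − 0.18 = 0.82
p ↔ (q ↔ (q ⊗ p)) = 1 − |0.82 − 0.82| = 1 − 0.00 = 1.00
(p ↔ (q ↔ (q ⊗ p))) ↔ q = 1 − |1.00 − 0.27| = 1 − 0.73 = 0.27
~((p ↔ (q ↔ (q ⊗ p))) ↔ q) = 1 − 0.27 = 0.73
r ↔ q = 1 − |0.45 − 0.27| = 1 − 0.18 = 0.82
p ↔ (r ↔ q) = 1 − |0.82 − 0.82| = 1 − 0.00 = 1.00
p ↔ p = 1 − |0.82 − 0.82| = 1 − 0.00 = 1.00
(p ↔ (r ↔ q)) ↔ (p ↔ p) = 1 − |1.00 − 1.00| = 1 − 0.00 = 1.00
((p ↔ (r ↔ q)) ↔ (p ↔ p)) ⊗ r = max(0, 1.00 + 0.45 − 1) = max(0, 0.45) = 0.45
~((p ↔ (q ↔ (q ⊗ p))) ↔ q) ⊗ (((p ↔ (r ↔ q)) ↔ (p ↔ p)) ⊗ r) = max(0, 0.73 + 0.45 − 1) = max(0, 0.18) = 0.18
~(~((p ↔ (q ↔ (q ⊗ p))) ↔ q) ⊗ (((p ↔ (r ↔ q)) ↔ (p ↔ p)) ⊗ r)) = 1 − 0.18 = 0.82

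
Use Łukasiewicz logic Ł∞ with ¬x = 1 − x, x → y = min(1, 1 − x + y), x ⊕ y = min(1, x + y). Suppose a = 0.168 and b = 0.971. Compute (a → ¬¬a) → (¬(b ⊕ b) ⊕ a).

¬a = 1 − 0.168 = 0.832
¬¬a = 1 − 0.832 = 0.168
a → ¬¬a = min(1, 1 − 0.168 + 0.168) = min(1, 1.000) = 1.000
b ⊕ b = min(1, 0.971 + 0.971) = min(1, 1.942) = 1.000
¬(b ⊕ b) = 1 − 1.000 = 0.000
¬(b ⊕ b) ⊕ a = min(1, 0.000 + 0.168) = min(1, 0.168) = 0.168
(a → ¬¬a) → (¬(b ⊕ b) ⊕ a) = min(1, 1 − 1.000 + 0.168) = min(1, 0.168) = 0.168

0.168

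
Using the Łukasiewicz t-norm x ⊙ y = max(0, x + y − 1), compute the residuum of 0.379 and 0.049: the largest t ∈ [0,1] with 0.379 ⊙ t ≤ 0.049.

The residuum of the Łukasiewicz t-norm gives the supremum: min(1, 1 − 0.379 + 0.049).
1 − 0.379 + 0.049 = 0.670, so t = min(1, 0.670) = 0.670.
Check: 0.379 ⊙ 0.670 = max(0, 0.049) = 0.049 ≤ 0.049.

0.670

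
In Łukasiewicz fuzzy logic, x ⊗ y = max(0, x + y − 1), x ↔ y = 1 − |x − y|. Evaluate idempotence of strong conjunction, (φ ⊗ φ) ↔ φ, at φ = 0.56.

0.56

φ ⊗ φ = max(0, 0.56 + 0.56 − 1) = max(0, 0.12) = 0.12
(φ ⊗ φ) ↔ φ = 1 − |0.12 − 0.56| = 1 − 0.44 = 0.56
(The value 0.56 < 1 shows this instance is not satisfied; fails in Ł∞ since a ⊗ a = max(0, 2a−1) ≠ a in general.)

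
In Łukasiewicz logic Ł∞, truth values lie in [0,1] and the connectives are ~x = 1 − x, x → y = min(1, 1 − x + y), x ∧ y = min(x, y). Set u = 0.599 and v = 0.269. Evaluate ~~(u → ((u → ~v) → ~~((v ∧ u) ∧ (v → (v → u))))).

0.670

~v = 1 − 0.269 = 0.731
u → ~v = min(1, 1 − 0.599 + 0.731) = min(1, 1.132) = 1.000
v ∧ u = min(0.269, 0.599) = 0.269
v → u = min(1, 1 − 0.269 + 0.599) = min(1, 1.330) = 1.000
v → (v → u) = min(1, 1 − 0.269 + 1.000) = min(1, 1.731) = 1.000
(v ∧ u) ∧ (v → (v → u)) = min(0.269, 1.000) = 0.269
~((v ∧ u) ∧ (v → (v → u))) = 1 − 0.269 = 0.731
~~((v ∧ u) ∧ (v → (v → u))) = 1 − 0.731 = 0.269
(u → ~v) → ~~((v ∧ u) ∧ (v → (v → u))) = min(1, 1 − 1.000 + 0.269) = min(1, 0.269) = 0.269
u → ((u → ~v) → ~~((v ∧ u) ∧ (v → (v → u)))) = min(1, 1 − 0.599 + 0.269) = min(1, 0.670) = 0.670
~(u → ((u → ~v) → ~~((v ∧ u) ∧ (v → (v → u))))) = 1 − 0.670 = 0.330
~~(u → ((u → ~v) → ~~((v ∧ u) ∧ (v → (v → u))))) = 1 − 0.330 = 0.670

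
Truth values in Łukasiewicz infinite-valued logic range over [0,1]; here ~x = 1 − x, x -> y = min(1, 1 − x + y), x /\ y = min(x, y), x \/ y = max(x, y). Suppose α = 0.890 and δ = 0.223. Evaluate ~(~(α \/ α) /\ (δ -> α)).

0.890

α \/ α = max(0.890, 0.890) = 0.890
~(α \/ α) = 1 − 0.890 = 0.110
δ -> α = min(1, 1 − 0.223 + 0.890) = min(1, 1.667) = 1.000
~(α \/ α) /\ (δ -> α) = min(0.110, 1.000) = 0.110
~(~(α \/ α) /\ (δ -> α)) = 1 − 0.110 = 0.890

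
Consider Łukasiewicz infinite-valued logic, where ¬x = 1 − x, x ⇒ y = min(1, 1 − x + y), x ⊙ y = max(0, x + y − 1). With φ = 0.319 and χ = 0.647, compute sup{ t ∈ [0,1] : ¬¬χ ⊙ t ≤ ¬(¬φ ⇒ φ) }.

¬χ = 1 − 0.647 = 0.353
¬¬χ = 1 − 0.353 = 0.647
So the left factor is ¬¬χ = 0.647.
¬φ = 1 − 0.319 = 0.681
¬φ ⇒ φ = min(1, 1 − 0.681 + 0.319) = min(1, 0.638) = 0.638
¬(¬φ ⇒ φ) = 1 − 0.638 = 0.362
So the right-hand bound is ¬(¬φ ⇒ φ) = 0.362.
The residuum of the Łukasiewicz t-norm gives the supremum: min(1, 1 − 0.647 + 0.362).
1 − 0.647 + 0.362 = 0.715, so t = min(1, 0.715) = 0.715.
Check: 0.647 ⊙ 0.715 = max(0, 0.362) = 0.362 ≤ 0.362.

0.715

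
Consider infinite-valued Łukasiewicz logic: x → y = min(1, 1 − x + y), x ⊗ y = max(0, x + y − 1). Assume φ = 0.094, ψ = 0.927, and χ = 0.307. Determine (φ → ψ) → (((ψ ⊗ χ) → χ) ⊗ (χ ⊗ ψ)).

φ → ψ = min(1, 1 − 0.094 + 0.927) = min(1, 1.833) = 1.000
ψ ⊗ χ = max(0, 0.927 + 0.307 − 1) = max(0, 0.234) = 0.234
(ψ ⊗ χ) → χ = min(1, 1 − 0.234 + 0.307) = min(1, 1.073) = 1.000
χ ⊗ ψ = max(0, 0.307 + 0.927 − 1) = max(0, 0.234) = 0.234
((ψ ⊗ χ) → χ) ⊗ (χ ⊗ ψ) = max(0, 1.000 + 0.234 − 1) = max(0, 0.234) = 0.234
(φ → ψ) → (((ψ ⊗ χ) → χ) ⊗ (χ ⊗ ψ)) = min(1, 1 − 1.000 + 0.234) = min(1, 0.234) = 0.234

0.234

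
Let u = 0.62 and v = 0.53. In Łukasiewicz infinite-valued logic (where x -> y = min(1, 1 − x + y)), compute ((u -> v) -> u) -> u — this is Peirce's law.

0.91

u -> v = min(1, 1 − 0.62 + 0.53) = min(1, 0.91) = 0.91
(u -> v) -> u = min(1, 1 − 0.91 + 0.62) = min(1, 0.71) = 0.71
((u -> v) -> u) -> u = min(1, 1 − 0.71 + 0.62) = min(1, 0.91) = 0.91
(The value 0.91 < 1 shows this instance is not satisfied; not a Ł∞-tautology in general.)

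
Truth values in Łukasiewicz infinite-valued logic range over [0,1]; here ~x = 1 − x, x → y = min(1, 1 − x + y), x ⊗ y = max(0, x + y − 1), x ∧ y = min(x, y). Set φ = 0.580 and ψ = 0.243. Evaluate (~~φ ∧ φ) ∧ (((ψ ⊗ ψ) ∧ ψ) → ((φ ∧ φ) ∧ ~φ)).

0.580

~φ = 1 − 0.580 = 0.420
~~φ = 1 − 0.420 = 0.580
~~φ ∧ φ = min(0.580, 0.580) = 0.580
ψ ⊗ ψ = max(0, 0.243 + 0.243 − 1) = max(0, -0.514) = 0.000
(ψ ⊗ ψ) ∧ ψ = min(0.000, 0.243) = 0.000
φ ∧ φ = min(0.580, 0.580) = 0.580
(φ ∧ φ) ∧ ~φ = min(0.580, 0.420) = 0.420
((ψ ⊗ ψ) ∧ ψ) → ((φ ∧ φ) ∧ ~φ) = min(1, 1 − 0.000 + 0.420) = min(1, 1.420) = 1.000
(~~φ ∧ φ) ∧ (((ψ ⊗ ψ) ∧ ψ) → ((φ ∧ φ) ∧ ~φ)) = min(0.580, 1.000) = 0.580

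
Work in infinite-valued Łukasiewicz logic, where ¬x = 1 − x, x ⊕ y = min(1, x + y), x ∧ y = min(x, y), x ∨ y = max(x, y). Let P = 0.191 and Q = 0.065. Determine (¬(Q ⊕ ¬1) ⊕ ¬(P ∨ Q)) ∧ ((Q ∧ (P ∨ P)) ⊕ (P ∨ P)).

¬1 = 1 − 1.000 = 0.000
Q ⊕ ¬1 = min(1, 0.065 + 0.000) = min(1, 0.065) = 0.065
¬(Q ⊕ ¬1) = 1 − 0.065 = 0.935
P ∨ Q = max(0.191, 0.065) = 0.191
¬(P ∨ Q) = 1 − 0.191 = 0.809
¬(Q ⊕ ¬1) ⊕ ¬(P ∨ Q) = min(1, 0.935 + 0.809) = min(1, 1.744) = 1.000
P ∨ P = max(0.191, 0.191) = 0.191
Q ∧ (P ∨ P) = min(0.065, 0.191) = 0.065
(Q ∧ (P ∨ P)) ⊕ (P ∨ P) = min(1, 0.065 + 0.191) = min(1, 0.256) = 0.256
(¬(Q ⊕ ¬1) ⊕ ¬(P ∨ Q)) ∧ ((Q ∧ (P ∨ P)) ⊕ (P ∨ P)) = min(1.000, 0.256) = 0.256

0.256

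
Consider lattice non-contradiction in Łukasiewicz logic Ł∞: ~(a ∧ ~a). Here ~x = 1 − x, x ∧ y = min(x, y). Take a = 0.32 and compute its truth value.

0.68

~a = 1 − 0.32 = 0.68
a ∧ ~a = min(0.32, 0.68) = 0.32
~(a ∧ ~a) = 1 − 0.32 = 0.68
(The value 0.68 < 1 shows this instance is not satisfied; not a Ł∞-tautology — its value is 1 − min(a, 1−a).)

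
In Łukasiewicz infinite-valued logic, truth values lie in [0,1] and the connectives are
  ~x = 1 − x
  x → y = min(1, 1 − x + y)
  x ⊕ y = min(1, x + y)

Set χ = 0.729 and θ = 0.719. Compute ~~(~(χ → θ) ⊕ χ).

0.739

χ → θ = min(1, 1 − 0.729 + 0.719) = min(1, 0.990) = 0.990
~(χ → θ) = 1 − 0.990 = 0.010
~(χ → θ) ⊕ χ = min(1, 0.010 + 0.729) = min(1, 0.739) = 0.739
~(~(χ → θ) ⊕ χ) = 1 − 0.739 = 0.261
~~(~(χ → θ) ⊕ χ) = 1 − 0.261 = 0.739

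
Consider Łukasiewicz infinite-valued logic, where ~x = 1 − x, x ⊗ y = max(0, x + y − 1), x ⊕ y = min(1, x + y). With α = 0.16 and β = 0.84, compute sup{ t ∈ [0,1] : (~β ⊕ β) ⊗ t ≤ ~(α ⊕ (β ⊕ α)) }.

0.00

~β = 1 − 0.84 = 0.16
~β ⊕ β = min(1, 0.16 + 0.84) = min(1, 1.00) = 1.00
So the left factor is ~β ⊕ β = 1.00.
β ⊕ α = min(1, 0.84 + 0.16) = min(1, 1.00) = 1.00
α ⊕ (β ⊕ α) = min(1, 0.16 + 1.00) = min(1, 1.16) = 1.00
~(α ⊕ (β ⊕ α)) = 1 − 1.00 = 0.00
So the right-hand bound is ~(α ⊕ (β ⊕ α)) = 0.00.
The residuum of the Łukasiewicz t-norm gives the supremum: min(1, 1 − 1.00 + 0.00).
1 − 1.00 + 0.00 = 0.00, so t = min(1, 0.00) = 0.00.
Check: 1.00 ⊗ 0.00 = max(0, 0.00) = 0.00 ≤ 0.00.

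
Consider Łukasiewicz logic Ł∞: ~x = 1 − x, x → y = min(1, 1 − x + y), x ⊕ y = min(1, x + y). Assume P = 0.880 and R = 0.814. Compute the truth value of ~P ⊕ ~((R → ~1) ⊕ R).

0.120

~P = 1 − 0.880 = 0.120
~1 = 1 − 1.000 = 0.000
R → ~1 = min(1, 1 − 0.814 + 0.000) = min(1, 0.186) = 0.186
(R → ~1) ⊕ R = min(1, 0.186 + 0.814) = min(1, 1.000) = 1.000
~((R → ~1) ⊕ R) = 1 − 1.000 = 0.000
~P ⊕ ~((R → ~1) ⊕ R) = min(1, 0.120 + 0.000) = min(1, 0.120) = 0.120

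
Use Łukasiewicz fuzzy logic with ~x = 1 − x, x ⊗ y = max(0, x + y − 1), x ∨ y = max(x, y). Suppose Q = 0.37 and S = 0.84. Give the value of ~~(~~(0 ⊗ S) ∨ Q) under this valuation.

0.37

0 ⊗ S = max(0, 0.00 + 0.84 − 1) = max(0, -0.16) = 0.00
~(0 ⊗ S) = 1 − 0.00 = 1.00
~~(0 ⊗ S) = 1 − 1.00 = 0.00
~~(0 ⊗ S) ∨ Q = max(0.00, 0.37) = 0.37
~(~~(0 ⊗ S) ∨ Q) = 1 − 0.37 = 0.63
~~(~~(0 ⊗ S) ∨ Q) = 1 − 0.63 = 0.37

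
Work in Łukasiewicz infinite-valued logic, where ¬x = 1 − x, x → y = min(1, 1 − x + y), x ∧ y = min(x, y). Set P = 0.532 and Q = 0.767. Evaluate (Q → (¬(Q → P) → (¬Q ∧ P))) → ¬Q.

0.233

Q → P = min(1, 1 − 0.767 + 0.532) = min(1, 0.765) = 0.765
¬(Q → P) = 1 − 0.765 = 0.235
¬Q = 1 − 0.767 = 0.233
¬Q ∧ P = min(0.233, 0.532) = 0.233
¬(Q → P) → (¬Q ∧ P) = min(1, 1 − 0.235 + 0.233) = min(1, 0.998) = 0.998
Q → (¬(Q → P) → (¬Q ∧ P)) = min(1, 1 − 0.767 + 0.998) = min(1, 1.231) = 1.000
(Q → (¬(Q → P) → (¬Q ∧ P))) → ¬Q = min(1, 1 − 1.000 + 0.233) = min(1, 0.233) = 0.233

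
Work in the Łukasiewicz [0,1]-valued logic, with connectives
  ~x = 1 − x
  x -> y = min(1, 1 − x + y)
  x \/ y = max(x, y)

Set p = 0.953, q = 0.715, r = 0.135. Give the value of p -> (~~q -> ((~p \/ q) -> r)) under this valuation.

~q = 1 − 0.715 = 0.285
~~q = 1 − 0.285 = 0.715
~p = 1 − 0.953 = 0.047
~p \/ q = max(0.047, 0.715) = 0.715
(~p \/ q) -> r = min(1, 1 − 0.715 + 0.135) = min(1, 0.420) = 0.420
~~q -> ((~p \/ q) -> r) = min(1, 1 − 0.715 + 0.420) = min(1, 0.705) = 0.705
p -> (~~q -> ((~p \/ q) -> r)) = min(1, 1 − 0.953 + 0.705) = min(1, 0.752) = 0.752

0.752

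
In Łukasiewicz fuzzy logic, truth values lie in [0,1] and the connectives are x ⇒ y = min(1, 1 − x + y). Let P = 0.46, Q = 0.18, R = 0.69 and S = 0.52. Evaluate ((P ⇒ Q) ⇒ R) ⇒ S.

0.55

P ⇒ Q = min(1, 1 − 0.46 + 0.18) = min(1, 0.72) = 0.72
(P ⇒ Q) ⇒ R = min(1, 1 − 0.72 + 0.69) = min(1, 0.97) = 0.97
((P ⇒ Q) ⇒ R) ⇒ S = min(1, 1 − 0.97 + 0.52) = min(1, 0.55) = 0.55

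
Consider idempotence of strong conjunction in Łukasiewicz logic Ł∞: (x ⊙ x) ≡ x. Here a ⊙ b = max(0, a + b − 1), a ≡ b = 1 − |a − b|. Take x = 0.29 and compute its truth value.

0.71

x ⊙ x = max(0, 0.29 + 0.29 − 1) = max(0, -0.42) = 0.00
(x ⊙ x) ≡ x = 1 − |0.00 − 0.29| = 1 − 0.29 = 0.71
(The value 0.71 < 1 shows this instance is not satisfied; fails in Ł∞ since a ⊗ a = max(0, 2a−1) ≠ a in general.)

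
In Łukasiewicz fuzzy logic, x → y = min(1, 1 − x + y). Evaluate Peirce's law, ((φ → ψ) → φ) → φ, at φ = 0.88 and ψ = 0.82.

φ → ψ = min(1, 1 − 0.88 + 0.82) = min(1, 0.94) = 0.94
(φ → ψ) → φ = min(1, 1 − 0.94 + 0.88) = min(1, 0.94) = 0.94
((φ → ψ) → φ) → φ = min(1, 1 − 0.94 + 0.88) = min(1, 0.94) = 0.94
(The value 0.94 < 1 shows this instance is not satisfied; not a Ł∞-tautology in general.)

0.94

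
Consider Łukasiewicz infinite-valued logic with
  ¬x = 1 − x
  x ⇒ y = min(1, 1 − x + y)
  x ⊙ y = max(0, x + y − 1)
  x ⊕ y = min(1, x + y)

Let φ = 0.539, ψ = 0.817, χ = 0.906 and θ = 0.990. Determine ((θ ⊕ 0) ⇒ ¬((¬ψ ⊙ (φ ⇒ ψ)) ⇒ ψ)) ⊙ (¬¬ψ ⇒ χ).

θ ⊕ 0 = min(1, 0.990 + 0.000) = min(1, 0.990) = 0.990
¬ψ = 1 − 0.817 = 0.183
φ ⇒ ψ = min(1, 1 − 0.539 + 0.817) = min(1, 1.278) = 1.000
¬ψ ⊙ (φ ⇒ ψ) = max(0, 0.183 + 1.000 − 1) = max(0, 0.183) = 0.183
(¬ψ ⊙ (φ ⇒ ψ)) ⇒ ψ = min(1, 1 − 0.183 + 0.817) = min(1, 1.634) = 1.000
¬((¬ψ ⊙ (φ ⇒ ψ)) ⇒ ψ) = 1 − 1.000 = 0.000
(θ ⊕ 0) ⇒ ¬((¬ψ ⊙ (φ ⇒ ψ)) ⇒ ψ) = min(1, 1 − 0.990 + 0.000) = min(1, 0.010) = 0.010
¬¬ψ = 1 − 0.183 = 0.817
¬¬ψ ⇒ χ = min(1, 1 − 0.817 + 0.906) = min(1, 1.089) = 1.000
((θ ⊕ 0) ⇒ ¬((¬ψ ⊙ (φ ⇒ ψ)) ⇒ ψ)) ⊙ (¬¬ψ ⇒ χ) = max(0, 0.010 + 1.000 − 1) = max(0, 0.010) = 0.010

0.010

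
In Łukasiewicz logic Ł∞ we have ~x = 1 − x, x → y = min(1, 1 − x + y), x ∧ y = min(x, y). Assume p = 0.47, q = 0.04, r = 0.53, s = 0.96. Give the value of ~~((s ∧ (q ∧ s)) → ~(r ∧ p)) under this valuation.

q ∧ s = min(0.04, 0.96) = 0.04
s ∧ (q ∧ s) = min(0.96, 0.04) = 0.04
r ∧ p = min(0.53, 0.47) = 0.47
~(r ∧ p) = 1 − 0.47 = 0.53
(s ∧ (q ∧ s)) → ~(r ∧ p) = min(1, 1 − 0.04 + 0.53) = min(1, 1.49) = 1.00
~((s ∧ (q ∧ s)) → ~(r ∧ p)) = 1 − 1.00 = 0.00
~~((s ∧ (q ∧ s)) → ~(r ∧ p)) = 1 − 0.00 = 1.00

1.00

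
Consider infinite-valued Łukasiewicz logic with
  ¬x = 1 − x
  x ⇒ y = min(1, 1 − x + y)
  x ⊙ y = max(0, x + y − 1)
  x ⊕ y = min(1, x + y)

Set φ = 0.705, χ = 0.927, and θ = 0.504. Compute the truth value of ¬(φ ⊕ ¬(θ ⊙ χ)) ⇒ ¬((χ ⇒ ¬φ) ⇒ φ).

θ ⊙ χ = max(0, 0.504 + 0.927 − 1) = max(0, 0.431) = 0.431
¬(θ ⊙ χ) = 1 − 0.431 = 0.569
φ ⊕ ¬(θ ⊙ χ) = min(1, 0.705 + 0.569) = min(1, 1.274) = 1.000
¬(φ ⊕ ¬(θ ⊙ χ)) = 1 − 1.000 = 0.000
¬φ = 1 − 0.705 = 0.295
χ ⇒ ¬φ = min(1, 1 − 0.927 + 0.295) = min(1, 0.368) = 0.368
(χ ⇒ ¬φ) ⇒ φ = min(1, 1 − 0.368 + 0.705) = min(1, 1.337) = 1.000
¬((χ ⇒ ¬φ) ⇒ φ) = 1 − 1.000 = 0.000
¬(φ ⊕ ¬(θ ⊙ χ)) ⇒ ¬((χ ⇒ ¬φ) ⇒ φ) = min(1, 1 − 0.000 + 0.000) = min(1, 1.000) = 1.000

1.000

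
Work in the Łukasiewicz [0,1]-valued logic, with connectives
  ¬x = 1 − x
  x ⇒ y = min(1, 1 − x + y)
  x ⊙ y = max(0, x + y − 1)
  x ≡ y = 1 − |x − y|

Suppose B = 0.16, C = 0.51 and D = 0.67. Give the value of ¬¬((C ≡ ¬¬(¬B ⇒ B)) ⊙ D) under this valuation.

¬B = 1 − 0.16 = 0.84
¬B ⇒ B = min(1, 1 − 0.84 + 0.16) = min(1, 0.32) = 0.32
¬(¬B ⇒ B) = 1 − 0.32 = 0.68
¬¬(¬B ⇒ B) = 1 − 0.68 = 0.32
C ≡ ¬¬(¬B ⇒ B) = 1 − |0.51 − 0.32| = 1 − 0.19 = 0.81
(C ≡ ¬¬(¬B ⇒ B)) ⊙ D = max(0, 0.81 + 0.67 − 1) = max(0, 0.48) = 0.48
¬((C ≡ ¬¬(¬B ⇒ B)) ⊙ D) = 1 − 0.48 = 0.52
¬¬((C ≡ ¬¬(¬B ⇒ B)) ⊙ D) = 1 − 0.52 = 0.48

0.48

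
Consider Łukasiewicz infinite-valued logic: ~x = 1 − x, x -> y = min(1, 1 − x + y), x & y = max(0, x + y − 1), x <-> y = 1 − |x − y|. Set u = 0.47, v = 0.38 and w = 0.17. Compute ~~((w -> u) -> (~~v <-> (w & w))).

0.62

w -> u = min(1, 1 − 0.17 + 0.47) = min(1, 1.30) = 1.00
~v = 1 − 0.38 = 0.62
~~v = 1 − 0.62 = 0.38
w & w = max(0, 0.17 + 0.17 − 1) = max(0, -0.66) = 0.00
~~v <-> (w & w) = 1 − |0.38 − 0.00| = 1 − 0.38 = 0.62
(w -> u) -> (~~v <-> (w & w)) = min(1, 1 − 1.00 + 0.62) = min(1, 0.62) = 0.62
~((w -> u) -> (~~v <-> (w & w))) = 1 − 0.62 = 0.38
~~((w -> u) -> (~~v <-> (w & w))) = 1 − 0.38 = 0.62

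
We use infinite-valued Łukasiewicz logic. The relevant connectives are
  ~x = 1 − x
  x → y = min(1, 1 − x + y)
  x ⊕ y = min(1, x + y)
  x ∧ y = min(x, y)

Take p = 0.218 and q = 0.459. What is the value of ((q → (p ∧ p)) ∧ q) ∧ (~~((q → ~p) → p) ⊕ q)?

p ∧ p = min(0.218, 0.218) = 0.218
q → (p ∧ p) = min(1, 1 − 0.459 + 0.218) = min(1, 0.759) = 0.759
(q → (p ∧ p)) ∧ q = min(0.759, 0.459) = 0.459
~p = 1 − 0.218 = 0.782
q → ~p = min(1, 1 − 0.459 + 0.782) = min(1, 1.323) = 1.000
(q → ~p) → p = min(1, 1 − 1.000 + 0.218) = min(1, 0.218) = 0.218
~((q → ~p) → p) = 1 − 0.218 = 0.782
~~((q → ~p) → p) = 1 − 0.782 = 0.218
~~((q → ~p) → p) ⊕ q = min(1, 0.218 + 0.459) = min(1, 0.677) = 0.677
((q → (p ∧ p)) ∧ q) ∧ (~~((q → ~p) → p) ⊕ q) = min(0.459, 0.677) = 0.459

0.459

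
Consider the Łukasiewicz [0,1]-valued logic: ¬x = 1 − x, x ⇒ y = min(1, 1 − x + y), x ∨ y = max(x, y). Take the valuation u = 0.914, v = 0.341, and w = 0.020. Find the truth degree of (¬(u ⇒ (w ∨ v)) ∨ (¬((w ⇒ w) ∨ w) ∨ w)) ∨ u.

w ∨ v = max(0.020, 0.341) = 0.341
u ⇒ (w ∨ v) = min(1, 1 − 0.914 + 0.341) = min(1, 0.427) = 0.427
¬(u ⇒ (w ∨ v)) = 1 − 0.427 = 0.573
w ⇒ w = min(1, 1 − 0.020 + 0.020) = min(1, 1.000) = 1.000
(w ⇒ w) ∨ w = max(1.000, 0.020) = 1.000
¬((w ⇒ w) ∨ w) = 1 − 1.000 = 0.000
¬((w ⇒ w) ∨ w) ∨ w = max(0.000, 0.020) = 0.020
¬(u ⇒ (w ∨ v)) ∨ (¬((w ⇒ w) ∨ w) ∨ w) = max(0.573, 0.020) = 0.573
(¬(u ⇒ (w ∨ v)) ∨ (¬((w ⇒ w) ∨ w) ∨ w)) ∨ u = max(0.573, 0.914) = 0.914

0.914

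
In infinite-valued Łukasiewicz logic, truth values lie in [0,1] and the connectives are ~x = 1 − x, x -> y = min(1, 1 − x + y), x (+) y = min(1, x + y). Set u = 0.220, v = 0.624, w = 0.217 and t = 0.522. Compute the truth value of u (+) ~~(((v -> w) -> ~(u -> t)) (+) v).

1.000

v -> w = min(1, 1 − 0.624 + 0.217) = min(1, 0.593) = 0.593
u -> t = min(1, 1 − 0.220 + 0.522) = min(1, 1.302) = 1.000
~(u -> t) = 1 − 1.000 = 0.000
(v -> w) -> ~(u -> t) = min(1, 1 − 0.593 + 0.000) = min(1, 0.407) = 0.407
((v -> w) -> ~(u -> t)) (+) v = min(1, 0.407 + 0.624) = min(1, 1.031) = 1.000
~(((v -> w) -> ~(u -> t)) (+) v) = 1 − 1.000 = 0.000
~~(((v -> w) -> ~(u -> t)) (+) v) = 1 − 0.000 = 1.000
u (+) ~~(((v -> w) -> ~(u -> t)) (+) v) = min(1, 0.220 + 1.000) = min(1, 1.220) = 1.000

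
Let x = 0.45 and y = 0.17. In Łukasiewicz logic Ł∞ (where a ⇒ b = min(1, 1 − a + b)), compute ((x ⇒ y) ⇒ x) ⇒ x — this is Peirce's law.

x ⇒ y = min(1, 1 − 0.45 + 0.17) = min(1, 0.72) = 0.72
(x ⇒ y) ⇒ x = min(1, 1 − 0.72 + 0.45) = min(1, 0.73) = 0.73
((x ⇒ y) ⇒ x) ⇒ x = min(1, 1 − 0.73 + 0.45) = min(1, 0.72) = 0.72
(The value 0.72 < 1 shows this instance is not satisfied; not a Ł∞-tautology in general.)

0.72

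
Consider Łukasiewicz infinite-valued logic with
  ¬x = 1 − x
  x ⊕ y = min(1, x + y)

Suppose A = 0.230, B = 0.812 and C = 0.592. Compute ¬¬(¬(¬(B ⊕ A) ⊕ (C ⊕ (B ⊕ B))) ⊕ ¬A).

B ⊕ A = min(1, 0.812 + 0.230) = min(1, 1.042) = 1.000
¬(B ⊕ A) = 1 − 1.000 = 0.000
B ⊕ B = min(1, 0.812 + 0.812) = min(1, 1.624) = 1.000
C ⊕ (B ⊕ B) = min(1, 0.592 + 1.000) = min(1, 1.592) = 1.000
¬(B ⊕ A) ⊕ (C ⊕ (B ⊕ B)) = min(1, 0.000 + 1.000) = min(1, 1.000) = 1.000
¬(¬(B ⊕ A) ⊕ (C ⊕ (B ⊕ B))) = 1 − 1.000 = 0.000
¬A = 1 − 0.230 = 0.770
¬(¬(B ⊕ A) ⊕ (C ⊕ (B ⊕ B))) ⊕ ¬A = min(1, 0.000 + 0.770) = min(1, 0.770) = 0.770
¬(¬(¬(B ⊕ A) ⊕ (C ⊕ (B ⊕ B))) ⊕ ¬A) = 1 − 0.770 = 0.230
¬¬(¬(¬(B ⊕ A) ⊕ (C ⊕ (B ⊕ B))) ⊕ ¬A) = 1 − 0.230 = 0.770

0.770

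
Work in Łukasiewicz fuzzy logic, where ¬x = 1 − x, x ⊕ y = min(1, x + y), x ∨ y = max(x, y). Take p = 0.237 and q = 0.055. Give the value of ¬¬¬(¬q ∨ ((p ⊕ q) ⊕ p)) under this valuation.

¬q = 1 − 0.055 = 0.945
p ⊕ q = min(1, 0.237 + 0.055) = min(1, 0.292) = 0.292
(p ⊕ q) ⊕ p = min(1, 0.292 + 0.237) = min(1, 0.529) = 0.529
¬q ∨ ((p ⊕ q) ⊕ p) = max(0.945, 0.529) = 0.945
¬(¬q ∨ ((p ⊕ q) ⊕ p)) = 1 − 0.945 = 0.055
¬¬(¬q ∨ ((p ⊕ q) ⊕ p)) = 1 − 0.055 = 0.945
¬¬¬(¬q ∨ ((p ⊕ q) ⊕ p)) = 1 − 0.945 = 0.055

0.055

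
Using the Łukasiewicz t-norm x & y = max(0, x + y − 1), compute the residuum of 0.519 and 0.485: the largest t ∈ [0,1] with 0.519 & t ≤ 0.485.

0.966

The residuum of the Łukasiewicz t-norm gives the supremum: min(1, 1 − 0.519 + 0.485).
1 − 0.519 + 0.485 = 0.966, so t = min(1, 0.966) = 0.966.
Check: 0.519 & 0.966 = max(0, 0.485) = 0.485 ≤ 0.485.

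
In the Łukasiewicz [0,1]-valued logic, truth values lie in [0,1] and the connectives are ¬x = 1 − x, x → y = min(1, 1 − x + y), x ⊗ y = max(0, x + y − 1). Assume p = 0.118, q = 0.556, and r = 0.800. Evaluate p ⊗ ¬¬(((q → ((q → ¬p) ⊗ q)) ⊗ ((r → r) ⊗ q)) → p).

¬p = 1 − 0.118 = 0.882
q → ¬p = min(1, 1 − 0.556 + 0.882) = min(1, 1.326) = 1.000
(q → ¬p) ⊗ q = max(0, 1.000 + 0.556 − 1) = max(0, 0.556) = 0.556
q → ((q → ¬p) ⊗ q) = min(1, 1 − 0.556 + 0.556) = min(1, 1.000) = 1.000
r → r = min(1, 1 − 0.800 + 0.800) = min(1, 1.000) = 1.000
(r → r) ⊗ q = max(0, 1.000 + 0.556 − 1) = max(0, 0.556) = 0.556
(q → ((q → ¬p) ⊗ q)) ⊗ ((r → r) ⊗ q) = max(0, 1.000 + 0.556 − 1) = max(0, 0.556) = 0.556
((q → ((q → ¬p) ⊗ q)) ⊗ ((r → r) ⊗ q)) → p = min(1, 1 − 0.556 + 0.118) = min(1, 0.562) = 0.562
¬(((q → ((q → ¬p) ⊗ q)) ⊗ ((r → r) ⊗ q)) → p) = 1 − 0.562 = 0.438
¬¬(((q → ((q → ¬p) ⊗ q)) ⊗ ((r → r) ⊗ q)) → p) = 1 − 0.438 = 0.562
p ⊗ ¬¬(((q → ((q → ¬p) ⊗ q)) ⊗ ((r → r) ⊗ q)) → p) = max(0, 0.118 + 0.562 − 1) = max(0, -0.320) = 0.000

0.000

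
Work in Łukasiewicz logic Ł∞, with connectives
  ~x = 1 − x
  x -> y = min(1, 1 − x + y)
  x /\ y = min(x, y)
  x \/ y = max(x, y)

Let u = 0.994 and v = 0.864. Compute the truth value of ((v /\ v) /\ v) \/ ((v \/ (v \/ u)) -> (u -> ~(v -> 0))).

0.876

v /\ v = min(0.864, 0.864) = 0.864
(v /\ v) /\ v = min(0.864, 0.864) = 0.864
v \/ u = max(0.864, 0.994) = 0.994
v \/ (v \/ u) = max(0.864, 0.994) = 0.994
v -> 0 = min(1, 1 − 0.864 + 0.000) = min(1, 0.136) = 0.136
~(v -> 0) = 1 − 0.136 = 0.864
u -> ~(v -> 0) = min(1, 1 − 0.994 + 0.864) = min(1, 0.870) = 0.870
(v \/ (v \/ u)) -> (u -> ~(v -> 0)) = min(1, 1 − 0.994 + 0.870) = min(1, 0.876) = 0.876
((v /\ v) /\ v) \/ ((v \/ (v \/ u)) -> (u -> ~(v -> 0))) = max(0.864, 0.876) = 0.876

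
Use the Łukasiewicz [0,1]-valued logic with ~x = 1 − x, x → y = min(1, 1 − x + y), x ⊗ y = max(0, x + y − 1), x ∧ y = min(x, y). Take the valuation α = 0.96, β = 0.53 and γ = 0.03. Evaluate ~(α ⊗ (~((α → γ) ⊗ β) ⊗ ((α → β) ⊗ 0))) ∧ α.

0.96

α → γ = min(1, 1 − 0.96 + 0.03) = min(1, 0.07) = 0.07
(α → γ) ⊗ β = max(0, 0.07 + 0.53 − 1) = max(0, -0.40) = 0.00
~((α → γ) ⊗ β) = 1 − 0.00 = 1.00
α → β = min(1, 1 − 0.96 + 0.53) = min(1, 0.57) = 0.57
(α → β) ⊗ 0 = max(0, 0.57 + 0.00 − 1) = max(0, -0.43) = 0.00
~((α → γ) ⊗ β) ⊗ ((α → β) ⊗ 0) = max(0, 1.00 + 0.00 − 1) = max(0, 0.00) = 0.00
α ⊗ (~((α → γ) ⊗ β) ⊗ ((α → β) ⊗ 0)) = max(0, 0.96 + 0.00 − 1) = max(0, -0.04) = 0.00
~(α ⊗ (~((α → γ) ⊗ β) ⊗ ((α → β) ⊗ 0))) = 1 − 0.00 = 1.00
~(α ⊗ (~((α → γ) ⊗ β) ⊗ ((α → β) ⊗ 0))) ∧ α = min(1.00, 0.96) = 0.96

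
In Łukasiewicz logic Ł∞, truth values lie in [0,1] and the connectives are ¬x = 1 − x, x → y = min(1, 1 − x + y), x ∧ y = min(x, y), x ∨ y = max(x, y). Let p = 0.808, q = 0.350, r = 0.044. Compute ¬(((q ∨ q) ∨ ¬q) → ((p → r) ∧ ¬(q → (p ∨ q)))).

0.650

q ∨ q = max(0.350, 0.350) = 0.350
¬q = 1 − 0.350 = 0.650
(q ∨ q) ∨ ¬q = max(0.350, 0.650) = 0.650
p → r = min(1, 1 − 0.808 + 0.044) = min(1, 0.236) = 0.236
p ∨ q = max(0.808, 0.350) = 0.808
q → (p ∨ q) = min(1, 1 − 0.350 + 0.808) = min(1, 1.458) = 1.000
¬(q → (p ∨ q)) = 1 − 1.000 = 0.000
(p → r) ∧ ¬(q → (p ∨ q)) = min(0.236, 0.000) = 0.000
((q ∨ q) ∨ ¬q) → ((p → r) ∧ ¬(q → (p ∨ q))) = min(1, 1 − 0.650 + 0.000) = min(1, 0.350) = 0.350
¬(((q ∨ q) ∨ ¬q) → ((p → r) ∧ ¬(q → (p ∨ q)))) = 1 − 0.350 = 0.650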